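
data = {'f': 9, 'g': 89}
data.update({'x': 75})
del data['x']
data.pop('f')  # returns 9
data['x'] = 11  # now {'g': 89, 'x': 11}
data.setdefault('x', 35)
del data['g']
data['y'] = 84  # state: {'x': 11, 'y': 84}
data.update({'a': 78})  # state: {'x': 11, 'y': 84, 'a': 78}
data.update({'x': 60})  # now {'x': 60, 'y': 84, 'a': 78}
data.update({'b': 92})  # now {'x': 60, 'y': 84, 'a': 78, 'b': 92}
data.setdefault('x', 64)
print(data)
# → {'x': 60, 'y': 84, 'a': 78, 'b': 92}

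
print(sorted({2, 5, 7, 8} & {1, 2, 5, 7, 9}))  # [2, 5, 7]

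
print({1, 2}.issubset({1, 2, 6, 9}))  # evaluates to True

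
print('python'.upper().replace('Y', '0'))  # P0THON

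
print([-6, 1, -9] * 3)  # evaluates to [-6, 1, -9, -6, 1, -9, -6, 1, -9]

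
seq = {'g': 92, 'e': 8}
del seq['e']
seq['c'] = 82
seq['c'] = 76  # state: {'g': 92, 'c': 76}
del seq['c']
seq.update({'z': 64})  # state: {'g': 92, 'z': 64}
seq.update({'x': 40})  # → {'g': 92, 'z': 64, 'x': 40}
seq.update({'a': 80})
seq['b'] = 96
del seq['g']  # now {'z': 64, 'x': 40, 'a': 80, 'b': 96}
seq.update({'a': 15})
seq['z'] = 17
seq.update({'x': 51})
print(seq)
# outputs {'z': 17, 'x': 51, 'a': 15, 'b': 96}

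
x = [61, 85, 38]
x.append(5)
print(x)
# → [61, 85, 38, 5]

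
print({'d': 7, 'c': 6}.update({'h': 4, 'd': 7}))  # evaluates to None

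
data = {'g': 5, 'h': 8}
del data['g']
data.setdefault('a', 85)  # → 85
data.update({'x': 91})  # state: {'h': 8, 'a': 85, 'x': 91}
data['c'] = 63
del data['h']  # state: {'a': 85, 'x': 91, 'c': 63}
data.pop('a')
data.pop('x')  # 91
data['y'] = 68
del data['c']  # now {'y': 68}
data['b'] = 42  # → {'y': 68, 'b': 42}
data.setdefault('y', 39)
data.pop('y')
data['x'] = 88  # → {'b': 42, 'x': 88}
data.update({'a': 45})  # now {'b': 42, 'x': 88, 'a': 45}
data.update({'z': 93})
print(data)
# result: {'b': 42, 'x': 88, 'a': 45, 'z': 93}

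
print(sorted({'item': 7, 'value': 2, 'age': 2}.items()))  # [('age', 2), ('item', 7), ('value', 2)]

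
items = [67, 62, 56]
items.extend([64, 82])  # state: [67, 62, 56, 64, 82]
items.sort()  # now [56, 62, 64, 67, 82]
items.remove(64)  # [56, 62, 67, 82]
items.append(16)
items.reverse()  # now [16, 82, 67, 62, 56]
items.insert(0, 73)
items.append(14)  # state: [73, 16, 82, 67, 62, 56, 14]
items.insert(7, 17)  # [73, 16, 82, 67, 62, 56, 14, 17]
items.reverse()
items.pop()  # 73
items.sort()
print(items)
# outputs [14, 16, 17, 56, 62, 67, 82]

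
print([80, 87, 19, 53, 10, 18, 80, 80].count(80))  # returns 3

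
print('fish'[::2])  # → fs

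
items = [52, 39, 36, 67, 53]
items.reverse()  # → [53, 67, 36, 39, 52]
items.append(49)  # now [53, 67, 36, 39, 52, 49]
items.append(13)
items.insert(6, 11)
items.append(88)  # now [53, 67, 36, 39, 52, 49, 11, 13, 88]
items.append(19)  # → [53, 67, 36, 39, 52, 49, 11, 13, 88, 19]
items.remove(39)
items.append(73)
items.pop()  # 73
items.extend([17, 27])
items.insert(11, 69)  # [53, 67, 36, 52, 49, 11, 13, 88, 19, 17, 27, 69]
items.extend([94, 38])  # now [53, 67, 36, 52, 49, 11, 13, 88, 19, 17, 27, 69, 94, 38]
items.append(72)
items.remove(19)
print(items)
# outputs [53, 67, 36, 52, 49, 11, 13, 88, 17, 27, 69, 94, 38, 72]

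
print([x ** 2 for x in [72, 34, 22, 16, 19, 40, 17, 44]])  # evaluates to [5184, 1156, 484, 256, 361, 1600, 289, 1936]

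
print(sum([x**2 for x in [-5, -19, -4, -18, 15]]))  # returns 951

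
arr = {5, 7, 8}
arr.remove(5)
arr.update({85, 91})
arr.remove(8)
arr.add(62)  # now {7, 62, 85, 91}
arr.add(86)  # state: {7, 62, 85, 86, 91}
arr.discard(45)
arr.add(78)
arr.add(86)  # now {7, 62, 78, 85, 86, 91}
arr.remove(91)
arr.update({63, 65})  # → {7, 62, 63, 65, 78, 85, 86}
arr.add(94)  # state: {7, 62, 63, 65, 78, 85, 86, 94}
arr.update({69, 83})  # {7, 62, 63, 65, 69, 78, 83, 85, 86, 94}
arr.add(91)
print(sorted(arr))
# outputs [7, 62, 63, 65, 69, 78, 83, 85, 86, 91, 94]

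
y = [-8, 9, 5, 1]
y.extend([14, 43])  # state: [-8, 9, 5, 1, 14, 43]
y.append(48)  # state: [-8, 9, 5, 1, 14, 43, 48]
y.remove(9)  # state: [-8, 5, 1, 14, 43, 48]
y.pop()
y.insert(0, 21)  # [21, -8, 5, 1, 14, 43]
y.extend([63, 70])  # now [21, -8, 5, 1, 14, 43, 63, 70]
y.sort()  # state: [-8, 1, 5, 14, 21, 43, 63, 70]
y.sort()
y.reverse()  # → [70, 63, 43, 21, 14, 5, 1, -8]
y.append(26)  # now [70, 63, 43, 21, 14, 5, 1, -8, 26]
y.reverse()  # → [26, -8, 1, 5, 14, 21, 43, 63, 70]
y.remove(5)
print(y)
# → [26, -8, 1, 14, 21, 43, 63, 70]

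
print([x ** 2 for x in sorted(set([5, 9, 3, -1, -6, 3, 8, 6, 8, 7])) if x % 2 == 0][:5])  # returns [36, 36, 64]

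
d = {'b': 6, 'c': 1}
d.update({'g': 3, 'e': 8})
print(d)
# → {'b': 6, 'c': 1, 'g': 3, 'e': 8}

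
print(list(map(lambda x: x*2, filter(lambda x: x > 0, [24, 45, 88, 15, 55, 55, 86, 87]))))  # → [48, 90, 176, 30, 110, 110, 172, 174]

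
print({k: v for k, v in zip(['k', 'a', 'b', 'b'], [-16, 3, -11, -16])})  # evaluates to {'k': -16, 'a': 3, 'b': -16}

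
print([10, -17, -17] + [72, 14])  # [10, -17, -17, 72, 14]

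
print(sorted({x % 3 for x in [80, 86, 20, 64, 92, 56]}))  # [1, 2]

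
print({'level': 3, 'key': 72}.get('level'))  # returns 3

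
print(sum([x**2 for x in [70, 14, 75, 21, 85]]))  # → 18387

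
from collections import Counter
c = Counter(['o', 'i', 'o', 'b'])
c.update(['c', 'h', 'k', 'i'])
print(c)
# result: Counter({'o': 2, 'i': 2, 'b': 1, 'c': 1, 'h': 1, 'k': 1})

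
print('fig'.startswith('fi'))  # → True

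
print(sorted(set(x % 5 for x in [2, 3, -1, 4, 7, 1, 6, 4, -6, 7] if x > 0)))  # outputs [1, 2, 3, 4]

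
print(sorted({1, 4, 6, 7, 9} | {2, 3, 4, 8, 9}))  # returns [1, 2, 3, 4, 6, 7, 8, 9]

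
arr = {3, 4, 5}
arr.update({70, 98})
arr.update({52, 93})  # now {3, 4, 5, 52, 70, 93, 98}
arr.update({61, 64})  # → {3, 4, 5, 52, 61, 64, 70, 93, 98}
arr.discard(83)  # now {3, 4, 5, 52, 61, 64, 70, 93, 98}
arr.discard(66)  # {3, 4, 5, 52, 61, 64, 70, 93, 98}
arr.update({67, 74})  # {3, 4, 5, 52, 61, 64, 67, 70, 74, 93, 98}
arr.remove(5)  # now {3, 4, 52, 61, 64, 67, 70, 74, 93, 98}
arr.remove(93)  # {3, 4, 52, 61, 64, 67, 70, 74, 98}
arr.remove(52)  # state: {3, 4, 61, 64, 67, 70, 74, 98}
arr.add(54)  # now {3, 4, 54, 61, 64, 67, 70, 74, 98}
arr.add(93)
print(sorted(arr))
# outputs [3, 4, 54, 61, 64, 67, 70, 74, 93, 98]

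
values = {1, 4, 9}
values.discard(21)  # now {1, 4, 9}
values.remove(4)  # {1, 9}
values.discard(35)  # {1, 9}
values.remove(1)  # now {9}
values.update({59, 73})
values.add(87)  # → {9, 59, 73, 87}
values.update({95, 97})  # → {9, 59, 73, 87, 95, 97}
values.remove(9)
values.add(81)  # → {59, 73, 81, 87, 95, 97}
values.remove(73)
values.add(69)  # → {59, 69, 81, 87, 95, 97}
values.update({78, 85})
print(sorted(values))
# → [59, 69, 78, 81, 85, 87, 95, 97]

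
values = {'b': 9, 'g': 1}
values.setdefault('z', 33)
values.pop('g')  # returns 1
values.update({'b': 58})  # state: {'b': 58, 'z': 33}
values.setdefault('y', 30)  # 30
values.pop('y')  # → 30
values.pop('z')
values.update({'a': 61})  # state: {'b': 58, 'a': 61}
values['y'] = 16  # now {'b': 58, 'a': 61, 'y': 16}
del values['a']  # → {'b': 58, 'y': 16}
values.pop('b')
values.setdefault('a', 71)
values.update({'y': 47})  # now {'y': 47, 'a': 71}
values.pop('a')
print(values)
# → {'y': 47}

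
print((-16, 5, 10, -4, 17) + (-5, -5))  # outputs (-16, 5, 10, -4, 17, -5, -5)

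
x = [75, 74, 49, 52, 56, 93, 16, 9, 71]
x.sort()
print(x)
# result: [9, 16, 49, 52, 56, 71, 74, 75, 93]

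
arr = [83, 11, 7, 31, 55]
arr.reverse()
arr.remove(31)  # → [55, 7, 11, 83]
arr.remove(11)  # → [55, 7, 83]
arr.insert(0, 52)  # [52, 55, 7, 83]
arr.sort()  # [7, 52, 55, 83]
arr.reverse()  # [83, 55, 52, 7]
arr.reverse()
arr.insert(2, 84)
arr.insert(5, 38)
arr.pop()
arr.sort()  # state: [7, 52, 55, 83, 84]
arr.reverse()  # [84, 83, 55, 52, 7]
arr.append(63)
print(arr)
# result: [84, 83, 55, 52, 7, 63]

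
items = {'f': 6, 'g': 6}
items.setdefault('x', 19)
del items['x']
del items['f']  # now {'g': 6}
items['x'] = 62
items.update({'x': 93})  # {'g': 6, 'x': 93}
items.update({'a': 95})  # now {'g': 6, 'x': 93, 'a': 95}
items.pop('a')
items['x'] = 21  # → {'g': 6, 'x': 21}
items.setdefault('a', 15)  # 15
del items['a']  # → {'g': 6, 'x': 21}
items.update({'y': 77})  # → {'g': 6, 'x': 21, 'y': 77}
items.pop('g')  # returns 6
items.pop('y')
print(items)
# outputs {'x': 21}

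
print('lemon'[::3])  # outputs lo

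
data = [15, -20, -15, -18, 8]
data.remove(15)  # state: [-20, -15, -18, 8]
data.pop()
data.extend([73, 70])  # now [-20, -15, -18, 73, 70]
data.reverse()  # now [70, 73, -18, -15, -20]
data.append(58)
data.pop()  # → 58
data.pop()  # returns -20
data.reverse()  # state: [-15, -18, 73, 70]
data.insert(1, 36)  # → [-15, 36, -18, 73, 70]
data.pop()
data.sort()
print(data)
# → [-18, -15, 36, 73]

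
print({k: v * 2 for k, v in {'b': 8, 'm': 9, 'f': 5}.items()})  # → {'b': 16, 'm': 18, 'f': 10}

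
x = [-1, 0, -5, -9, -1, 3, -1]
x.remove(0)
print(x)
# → [-1, -5, -9, -1, 3, -1]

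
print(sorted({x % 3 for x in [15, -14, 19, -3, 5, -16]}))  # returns [0, 1, 2]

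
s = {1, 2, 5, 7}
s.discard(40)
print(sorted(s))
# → [1, 2, 5, 7]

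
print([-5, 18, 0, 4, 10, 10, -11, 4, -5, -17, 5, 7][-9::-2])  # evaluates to [4, 18]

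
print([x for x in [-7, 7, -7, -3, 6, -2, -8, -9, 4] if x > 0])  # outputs [7, 6, 4]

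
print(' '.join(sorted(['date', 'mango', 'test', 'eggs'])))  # date eggs mango test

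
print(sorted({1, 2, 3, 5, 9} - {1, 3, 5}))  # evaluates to [2, 9]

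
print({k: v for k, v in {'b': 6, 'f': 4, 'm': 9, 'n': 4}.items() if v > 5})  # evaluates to {'b': 6, 'm': 9}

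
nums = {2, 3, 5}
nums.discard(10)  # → {2, 3, 5}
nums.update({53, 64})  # {2, 3, 5, 53, 64}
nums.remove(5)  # {2, 3, 53, 64}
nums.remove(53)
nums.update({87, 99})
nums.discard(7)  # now {2, 3, 64, 87, 99}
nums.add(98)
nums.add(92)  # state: {2, 3, 64, 87, 92, 98, 99}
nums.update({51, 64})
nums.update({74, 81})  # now {2, 3, 51, 64, 74, 81, 87, 92, 98, 99}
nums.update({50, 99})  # {2, 3, 50, 51, 64, 74, 81, 87, 92, 98, 99}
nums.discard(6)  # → {2, 3, 50, 51, 64, 74, 81, 87, 92, 98, 99}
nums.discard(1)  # {2, 3, 50, 51, 64, 74, 81, 87, 92, 98, 99}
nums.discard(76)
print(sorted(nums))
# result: [2, 3, 50, 51, 64, 74, 81, 87, 92, 98, 99]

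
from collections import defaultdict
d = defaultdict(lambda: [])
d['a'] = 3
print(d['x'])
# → []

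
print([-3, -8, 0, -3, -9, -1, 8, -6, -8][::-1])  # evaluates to [-8, -6, 8, -1, -9, -3, 0, -8, -3]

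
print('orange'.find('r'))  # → 1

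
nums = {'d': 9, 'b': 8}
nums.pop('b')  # 8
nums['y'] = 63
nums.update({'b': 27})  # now {'d': 9, 'y': 63, 'b': 27}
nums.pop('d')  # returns 9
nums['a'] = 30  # {'y': 63, 'b': 27, 'a': 30}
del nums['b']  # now {'y': 63, 'a': 30}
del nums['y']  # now {'a': 30}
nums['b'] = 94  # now {'a': 30, 'b': 94}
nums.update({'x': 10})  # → {'a': 30, 'b': 94, 'x': 10}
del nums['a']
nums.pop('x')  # 10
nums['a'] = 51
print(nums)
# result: {'b': 94, 'a': 51}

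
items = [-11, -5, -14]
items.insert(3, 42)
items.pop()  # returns 42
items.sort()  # [-14, -11, -5]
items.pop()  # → -5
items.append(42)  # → [-14, -11, 42]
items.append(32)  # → [-14, -11, 42, 32]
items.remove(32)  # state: [-14, -11, 42]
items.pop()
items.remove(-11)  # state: [-14]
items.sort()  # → [-14]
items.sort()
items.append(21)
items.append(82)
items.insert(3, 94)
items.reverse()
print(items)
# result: [94, 82, 21, -14]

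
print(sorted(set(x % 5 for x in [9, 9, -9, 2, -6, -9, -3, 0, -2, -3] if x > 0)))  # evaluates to [2, 4]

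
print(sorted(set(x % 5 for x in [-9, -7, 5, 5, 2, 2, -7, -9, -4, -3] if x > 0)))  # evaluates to [0, 2]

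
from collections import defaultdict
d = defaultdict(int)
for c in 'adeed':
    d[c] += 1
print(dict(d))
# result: {'a': 1, 'd': 2, 'e': 2}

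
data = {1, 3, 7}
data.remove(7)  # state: {1, 3}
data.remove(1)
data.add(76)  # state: {3, 76}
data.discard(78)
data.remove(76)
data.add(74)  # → {3, 74}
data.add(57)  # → {3, 57, 74}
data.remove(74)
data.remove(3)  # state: {57}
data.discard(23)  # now {57}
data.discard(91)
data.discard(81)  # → {57}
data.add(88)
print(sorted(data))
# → [57, 88]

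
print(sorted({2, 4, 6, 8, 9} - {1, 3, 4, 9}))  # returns [2, 6, 8]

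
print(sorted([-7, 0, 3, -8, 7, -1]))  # [-8, -7, -1, 0, 3, 7]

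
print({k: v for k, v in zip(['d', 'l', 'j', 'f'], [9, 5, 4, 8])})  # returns {'d': 9, 'l': 5, 'j': 4, 'f': 8}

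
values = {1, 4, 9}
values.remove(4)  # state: {1, 9}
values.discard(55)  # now {1, 9}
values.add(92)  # {1, 9, 92}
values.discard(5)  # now {1, 9, 92}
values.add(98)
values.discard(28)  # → {1, 9, 92, 98}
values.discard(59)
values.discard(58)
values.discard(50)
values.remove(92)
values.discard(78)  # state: {1, 9, 98}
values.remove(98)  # {1, 9}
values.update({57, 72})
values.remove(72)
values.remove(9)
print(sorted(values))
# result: [1, 57]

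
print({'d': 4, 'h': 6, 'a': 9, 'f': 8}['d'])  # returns 4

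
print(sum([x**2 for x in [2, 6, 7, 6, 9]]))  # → 206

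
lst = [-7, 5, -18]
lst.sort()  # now [-18, -7, 5]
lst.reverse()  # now [5, -7, -18]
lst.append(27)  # [5, -7, -18, 27]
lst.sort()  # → [-18, -7, 5, 27]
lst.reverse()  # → [27, 5, -7, -18]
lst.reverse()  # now [-18, -7, 5, 27]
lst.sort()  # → [-18, -7, 5, 27]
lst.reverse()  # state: [27, 5, -7, -18]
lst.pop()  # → -18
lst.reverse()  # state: [-7, 5, 27]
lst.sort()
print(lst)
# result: [-7, 5, 27]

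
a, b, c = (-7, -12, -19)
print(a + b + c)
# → -38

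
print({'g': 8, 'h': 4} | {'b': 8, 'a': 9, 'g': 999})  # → {'g': 999, 'h': 4, 'b': 8, 'a': 9}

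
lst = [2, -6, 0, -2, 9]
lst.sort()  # [-6, -2, 0, 2, 9]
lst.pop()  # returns 9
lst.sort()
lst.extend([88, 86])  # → [-6, -2, 0, 2, 88, 86]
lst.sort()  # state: [-6, -2, 0, 2, 86, 88]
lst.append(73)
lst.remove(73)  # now [-6, -2, 0, 2, 86, 88]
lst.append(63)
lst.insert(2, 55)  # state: [-6, -2, 55, 0, 2, 86, 88, 63]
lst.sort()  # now [-6, -2, 0, 2, 55, 63, 86, 88]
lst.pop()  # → 88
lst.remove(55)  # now [-6, -2, 0, 2, 63, 86]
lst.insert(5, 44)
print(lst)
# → [-6, -2, 0, 2, 63, 44, 86]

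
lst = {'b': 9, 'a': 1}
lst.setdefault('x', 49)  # 49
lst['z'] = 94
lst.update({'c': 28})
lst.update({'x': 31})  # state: {'b': 9, 'a': 1, 'x': 31, 'z': 94, 'c': 28}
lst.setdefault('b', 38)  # 9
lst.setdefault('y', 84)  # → 84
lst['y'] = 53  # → {'b': 9, 'a': 1, 'x': 31, 'z': 94, 'c': 28, 'y': 53}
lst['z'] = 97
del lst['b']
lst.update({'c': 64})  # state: {'a': 1, 'x': 31, 'z': 97, 'c': 64, 'y': 53}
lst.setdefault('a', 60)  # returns 1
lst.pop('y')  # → 53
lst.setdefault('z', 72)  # 97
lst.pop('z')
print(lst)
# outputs {'a': 1, 'x': 31, 'c': 64}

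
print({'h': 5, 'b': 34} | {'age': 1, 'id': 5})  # {'h': 5, 'b': 34, 'age': 1, 'id': 5}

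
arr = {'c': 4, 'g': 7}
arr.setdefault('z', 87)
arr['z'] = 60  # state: {'c': 4, 'g': 7, 'z': 60}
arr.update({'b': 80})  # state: {'c': 4, 'g': 7, 'z': 60, 'b': 80}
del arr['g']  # {'c': 4, 'z': 60, 'b': 80}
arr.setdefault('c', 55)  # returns 4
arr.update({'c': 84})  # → {'c': 84, 'z': 60, 'b': 80}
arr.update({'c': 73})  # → {'c': 73, 'z': 60, 'b': 80}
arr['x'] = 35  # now {'c': 73, 'z': 60, 'b': 80, 'x': 35}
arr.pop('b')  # 80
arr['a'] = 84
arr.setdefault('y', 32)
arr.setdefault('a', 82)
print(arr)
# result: {'c': 73, 'z': 60, 'x': 35, 'a': 84, 'y': 32}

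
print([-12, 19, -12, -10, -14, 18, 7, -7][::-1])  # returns [-7, 7, 18, -14, -10, -12, 19, -12]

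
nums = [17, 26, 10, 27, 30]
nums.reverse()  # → [30, 27, 10, 26, 17]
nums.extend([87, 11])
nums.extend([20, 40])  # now [30, 27, 10, 26, 17, 87, 11, 20, 40]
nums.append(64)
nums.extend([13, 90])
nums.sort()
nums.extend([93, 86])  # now [10, 11, 13, 17, 20, 26, 27, 30, 40, 64, 87, 90, 93, 86]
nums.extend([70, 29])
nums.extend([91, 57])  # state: [10, 11, 13, 17, 20, 26, 27, 30, 40, 64, 87, 90, 93, 86, 70, 29, 91, 57]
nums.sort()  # [10, 11, 13, 17, 20, 26, 27, 29, 30, 40, 57, 64, 70, 86, 87, 90, 91, 93]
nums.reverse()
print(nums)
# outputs [93, 91, 90, 87, 86, 70, 64, 57, 40, 30, 29, 27, 26, 20, 17, 13, 11, 10]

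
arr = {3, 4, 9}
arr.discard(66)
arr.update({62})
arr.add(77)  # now {3, 4, 9, 62, 77}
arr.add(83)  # {3, 4, 9, 62, 77, 83}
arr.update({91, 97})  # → {3, 4, 9, 62, 77, 83, 91, 97}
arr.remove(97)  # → {3, 4, 9, 62, 77, 83, 91}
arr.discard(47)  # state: {3, 4, 9, 62, 77, 83, 91}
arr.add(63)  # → {3, 4, 9, 62, 63, 77, 83, 91}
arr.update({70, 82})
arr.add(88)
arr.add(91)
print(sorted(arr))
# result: [3, 4, 9, 62, 63, 70, 77, 82, 83, 88, 91]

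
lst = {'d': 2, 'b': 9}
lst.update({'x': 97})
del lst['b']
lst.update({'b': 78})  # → {'d': 2, 'x': 97, 'b': 78}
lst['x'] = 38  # {'d': 2, 'x': 38, 'b': 78}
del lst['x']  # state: {'d': 2, 'b': 78}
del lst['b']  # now {'d': 2}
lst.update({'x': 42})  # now {'d': 2, 'x': 42}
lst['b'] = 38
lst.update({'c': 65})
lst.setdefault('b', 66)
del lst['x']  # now {'d': 2, 'b': 38, 'c': 65}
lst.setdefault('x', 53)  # 53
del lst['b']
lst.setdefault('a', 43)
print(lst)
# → {'d': 2, 'c': 65, 'x': 53, 'a': 43}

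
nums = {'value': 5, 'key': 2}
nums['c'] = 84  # {'value': 5, 'key': 2, 'c': 84}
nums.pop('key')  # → 2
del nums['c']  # {'value': 5}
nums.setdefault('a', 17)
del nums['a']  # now {'value': 5}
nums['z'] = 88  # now {'value': 5, 'z': 88}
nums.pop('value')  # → 5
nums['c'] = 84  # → {'z': 88, 'c': 84}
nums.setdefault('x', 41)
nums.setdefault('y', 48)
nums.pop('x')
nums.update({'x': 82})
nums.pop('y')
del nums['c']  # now {'z': 88, 'x': 82}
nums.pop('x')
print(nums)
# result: {'z': 88}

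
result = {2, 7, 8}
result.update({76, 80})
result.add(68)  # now {2, 7, 8, 68, 76, 80}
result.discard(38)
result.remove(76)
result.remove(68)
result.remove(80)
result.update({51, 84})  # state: {2, 7, 8, 51, 84}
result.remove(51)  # {2, 7, 8, 84}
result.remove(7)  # {2, 8, 84}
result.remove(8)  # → {2, 84}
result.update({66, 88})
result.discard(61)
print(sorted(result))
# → [2, 66, 84, 88]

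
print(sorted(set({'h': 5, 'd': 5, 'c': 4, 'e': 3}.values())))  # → [3, 4, 5]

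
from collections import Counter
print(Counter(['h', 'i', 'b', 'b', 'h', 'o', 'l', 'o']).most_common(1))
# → [('h', 2)]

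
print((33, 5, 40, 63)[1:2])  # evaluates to (5,)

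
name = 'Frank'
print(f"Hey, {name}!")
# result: Hey, Frank!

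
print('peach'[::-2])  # hap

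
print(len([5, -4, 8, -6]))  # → 4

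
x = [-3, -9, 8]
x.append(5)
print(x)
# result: [-3, -9, 8, 5]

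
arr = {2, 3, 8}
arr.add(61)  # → {2, 3, 8, 61}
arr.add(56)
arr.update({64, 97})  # {2, 3, 8, 56, 61, 64, 97}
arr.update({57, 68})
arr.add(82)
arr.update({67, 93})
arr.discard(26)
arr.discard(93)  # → {2, 3, 8, 56, 57, 61, 64, 67, 68, 82, 97}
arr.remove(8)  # {2, 3, 56, 57, 61, 64, 67, 68, 82, 97}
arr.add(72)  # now {2, 3, 56, 57, 61, 64, 67, 68, 72, 82, 97}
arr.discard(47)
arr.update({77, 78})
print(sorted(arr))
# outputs [2, 3, 56, 57, 61, 64, 67, 68, 72, 77, 78, 82, 97]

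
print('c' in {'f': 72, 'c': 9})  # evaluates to True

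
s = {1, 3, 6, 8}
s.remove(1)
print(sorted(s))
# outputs [3, 6, 8]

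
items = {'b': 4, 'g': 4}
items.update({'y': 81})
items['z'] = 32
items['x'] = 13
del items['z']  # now {'b': 4, 'g': 4, 'y': 81, 'x': 13}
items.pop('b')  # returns 4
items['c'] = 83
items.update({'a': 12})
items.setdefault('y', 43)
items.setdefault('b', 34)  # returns 34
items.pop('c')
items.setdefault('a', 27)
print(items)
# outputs {'g': 4, 'y': 81, 'x': 13, 'a': 12, 'b': 34}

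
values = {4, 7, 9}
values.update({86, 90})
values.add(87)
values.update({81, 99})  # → {4, 7, 9, 81, 86, 87, 90, 99}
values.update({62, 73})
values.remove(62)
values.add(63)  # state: {4, 7, 9, 63, 73, 81, 86, 87, 90, 99}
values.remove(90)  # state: {4, 7, 9, 63, 73, 81, 86, 87, 99}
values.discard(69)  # {4, 7, 9, 63, 73, 81, 86, 87, 99}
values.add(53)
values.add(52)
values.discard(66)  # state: {4, 7, 9, 52, 53, 63, 73, 81, 86, 87, 99}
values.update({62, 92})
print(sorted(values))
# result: [4, 7, 9, 52, 53, 62, 63, 73, 81, 86, 87, 92, 99]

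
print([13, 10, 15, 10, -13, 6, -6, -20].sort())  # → None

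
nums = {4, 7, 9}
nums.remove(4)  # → {7, 9}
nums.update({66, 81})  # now {7, 9, 66, 81}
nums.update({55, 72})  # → {7, 9, 55, 66, 72, 81}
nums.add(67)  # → {7, 9, 55, 66, 67, 72, 81}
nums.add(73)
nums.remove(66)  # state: {7, 9, 55, 67, 72, 73, 81}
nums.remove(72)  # {7, 9, 55, 67, 73, 81}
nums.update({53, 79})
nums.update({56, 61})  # {7, 9, 53, 55, 56, 61, 67, 73, 79, 81}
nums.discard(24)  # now {7, 9, 53, 55, 56, 61, 67, 73, 79, 81}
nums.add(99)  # {7, 9, 53, 55, 56, 61, 67, 73, 79, 81, 99}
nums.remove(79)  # {7, 9, 53, 55, 56, 61, 67, 73, 81, 99}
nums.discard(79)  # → {7, 9, 53, 55, 56, 61, 67, 73, 81, 99}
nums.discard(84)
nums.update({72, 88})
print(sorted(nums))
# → [7, 9, 53, 55, 56, 61, 67, 72, 73, 81, 88, 99]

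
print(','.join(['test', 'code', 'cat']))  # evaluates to test,code,cat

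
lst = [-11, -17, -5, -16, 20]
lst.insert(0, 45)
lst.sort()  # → [-17, -16, -11, -5, 20, 45]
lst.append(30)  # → [-17, -16, -11, -5, 20, 45, 30]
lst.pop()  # 30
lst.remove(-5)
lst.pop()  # 45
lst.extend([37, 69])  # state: [-17, -16, -11, 20, 37, 69]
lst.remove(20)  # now [-17, -16, -11, 37, 69]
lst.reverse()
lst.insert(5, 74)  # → [69, 37, -11, -16, -17, 74]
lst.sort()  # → [-17, -16, -11, 37, 69, 74]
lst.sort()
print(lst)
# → [-17, -16, -11, 37, 69, 74]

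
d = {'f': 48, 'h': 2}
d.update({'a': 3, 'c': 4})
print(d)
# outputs {'f': 48, 'h': 2, 'a': 3, 'c': 4}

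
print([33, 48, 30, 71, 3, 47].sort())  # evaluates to None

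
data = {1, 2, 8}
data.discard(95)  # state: {1, 2, 8}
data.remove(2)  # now {1, 8}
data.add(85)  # {1, 8, 85}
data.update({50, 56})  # {1, 8, 50, 56, 85}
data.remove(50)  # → {1, 8, 56, 85}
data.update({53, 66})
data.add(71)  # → {1, 8, 53, 56, 66, 71, 85}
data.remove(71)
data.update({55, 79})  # {1, 8, 53, 55, 56, 66, 79, 85}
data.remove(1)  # {8, 53, 55, 56, 66, 79, 85}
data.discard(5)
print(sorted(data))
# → [8, 53, 55, 56, 66, 79, 85]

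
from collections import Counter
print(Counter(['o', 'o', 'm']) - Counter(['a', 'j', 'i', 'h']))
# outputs Counter({'o': 2, 'm': 1})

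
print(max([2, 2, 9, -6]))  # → 9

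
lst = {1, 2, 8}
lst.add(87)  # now {1, 2, 8, 87}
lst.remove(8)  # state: {1, 2, 87}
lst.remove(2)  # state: {1, 87}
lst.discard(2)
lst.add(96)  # {1, 87, 96}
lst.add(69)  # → {1, 69, 87, 96}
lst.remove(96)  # {1, 69, 87}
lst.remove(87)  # {1, 69}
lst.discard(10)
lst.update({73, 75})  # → {1, 69, 73, 75}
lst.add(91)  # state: {1, 69, 73, 75, 91}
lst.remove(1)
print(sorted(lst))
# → [69, 73, 75, 91]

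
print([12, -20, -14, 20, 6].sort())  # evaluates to None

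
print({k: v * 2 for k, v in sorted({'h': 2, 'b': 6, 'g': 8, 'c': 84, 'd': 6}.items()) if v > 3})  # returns {'b': 12, 'c': 168, 'd': 12, 'g': 16}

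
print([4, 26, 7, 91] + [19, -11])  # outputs [4, 26, 7, 91, 19, -11]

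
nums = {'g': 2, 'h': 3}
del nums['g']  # {'h': 3}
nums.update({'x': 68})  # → {'h': 3, 'x': 68}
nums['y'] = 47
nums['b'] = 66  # {'h': 3, 'x': 68, 'y': 47, 'b': 66}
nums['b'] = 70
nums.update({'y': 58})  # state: {'h': 3, 'x': 68, 'y': 58, 'b': 70}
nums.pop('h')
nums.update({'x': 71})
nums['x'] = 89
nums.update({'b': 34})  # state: {'x': 89, 'y': 58, 'b': 34}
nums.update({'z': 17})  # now {'x': 89, 'y': 58, 'b': 34, 'z': 17}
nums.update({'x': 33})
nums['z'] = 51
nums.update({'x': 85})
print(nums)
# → {'x': 85, 'y': 58, 'b': 34, 'z': 51}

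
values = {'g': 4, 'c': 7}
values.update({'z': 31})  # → {'g': 4, 'c': 7, 'z': 31}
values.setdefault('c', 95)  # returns 7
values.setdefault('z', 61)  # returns 31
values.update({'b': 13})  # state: {'g': 4, 'c': 7, 'z': 31, 'b': 13}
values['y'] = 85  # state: {'g': 4, 'c': 7, 'z': 31, 'b': 13, 'y': 85}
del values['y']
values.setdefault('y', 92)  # 92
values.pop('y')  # 92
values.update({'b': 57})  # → {'g': 4, 'c': 7, 'z': 31, 'b': 57}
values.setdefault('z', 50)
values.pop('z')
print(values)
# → {'g': 4, 'c': 7, 'b': 57}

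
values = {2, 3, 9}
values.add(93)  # {2, 3, 9, 93}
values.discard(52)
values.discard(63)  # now {2, 3, 9, 93}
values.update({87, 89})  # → {2, 3, 9, 87, 89, 93}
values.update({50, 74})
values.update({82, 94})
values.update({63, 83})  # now {2, 3, 9, 50, 63, 74, 82, 83, 87, 89, 93, 94}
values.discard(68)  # {2, 3, 9, 50, 63, 74, 82, 83, 87, 89, 93, 94}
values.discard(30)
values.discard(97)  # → {2, 3, 9, 50, 63, 74, 82, 83, 87, 89, 93, 94}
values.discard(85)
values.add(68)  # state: {2, 3, 9, 50, 63, 68, 74, 82, 83, 87, 89, 93, 94}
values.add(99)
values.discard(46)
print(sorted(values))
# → [2, 3, 9, 50, 63, 68, 74, 82, 83, 87, 89, 93, 94, 99]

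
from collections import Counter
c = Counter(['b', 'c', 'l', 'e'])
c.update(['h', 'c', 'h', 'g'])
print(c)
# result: Counter({'c': 2, 'h': 2, 'b': 1, 'l': 1, 'e': 1, 'g': 1})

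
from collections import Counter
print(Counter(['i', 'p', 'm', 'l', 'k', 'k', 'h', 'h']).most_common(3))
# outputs [('k', 2), ('h', 2), ('i', 1)]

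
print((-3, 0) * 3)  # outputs (-3, 0, -3, 0, -3, 0)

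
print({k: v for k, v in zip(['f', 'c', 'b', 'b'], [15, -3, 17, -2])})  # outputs {'f': 15, 'c': -3, 'b': -2}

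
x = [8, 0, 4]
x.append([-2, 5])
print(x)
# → [8, 0, 4, [-2, 5]]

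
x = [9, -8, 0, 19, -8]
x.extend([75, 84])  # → [9, -8, 0, 19, -8, 75, 84]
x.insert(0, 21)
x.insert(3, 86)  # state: [21, 9, -8, 86, 0, 19, -8, 75, 84]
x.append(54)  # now [21, 9, -8, 86, 0, 19, -8, 75, 84, 54]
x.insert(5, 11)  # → [21, 9, -8, 86, 0, 11, 19, -8, 75, 84, 54]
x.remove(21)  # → [9, -8, 86, 0, 11, 19, -8, 75, 84, 54]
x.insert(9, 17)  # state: [9, -8, 86, 0, 11, 19, -8, 75, 84, 17, 54]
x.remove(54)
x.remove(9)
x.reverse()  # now [17, 84, 75, -8, 19, 11, 0, 86, -8]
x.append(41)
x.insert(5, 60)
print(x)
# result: [17, 84, 75, -8, 19, 60, 11, 0, 86, -8, 41]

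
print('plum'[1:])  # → lum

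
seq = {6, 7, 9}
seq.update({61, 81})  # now {6, 7, 9, 61, 81}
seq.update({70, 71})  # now {6, 7, 9, 61, 70, 71, 81}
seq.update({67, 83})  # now {6, 7, 9, 61, 67, 70, 71, 81, 83}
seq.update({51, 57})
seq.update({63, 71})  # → {6, 7, 9, 51, 57, 61, 63, 67, 70, 71, 81, 83}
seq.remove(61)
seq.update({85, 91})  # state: {6, 7, 9, 51, 57, 63, 67, 70, 71, 81, 83, 85, 91}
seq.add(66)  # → {6, 7, 9, 51, 57, 63, 66, 67, 70, 71, 81, 83, 85, 91}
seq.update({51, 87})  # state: {6, 7, 9, 51, 57, 63, 66, 67, 70, 71, 81, 83, 85, 87, 91}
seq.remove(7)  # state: {6, 9, 51, 57, 63, 66, 67, 70, 71, 81, 83, 85, 87, 91}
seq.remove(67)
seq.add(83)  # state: {6, 9, 51, 57, 63, 66, 70, 71, 81, 83, 85, 87, 91}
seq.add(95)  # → {6, 9, 51, 57, 63, 66, 70, 71, 81, 83, 85, 87, 91, 95}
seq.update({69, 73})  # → {6, 9, 51, 57, 63, 66, 69, 70, 71, 73, 81, 83, 85, 87, 91, 95}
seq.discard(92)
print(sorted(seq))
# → [6, 9, 51, 57, 63, 66, 69, 70, 71, 73, 81, 83, 85, 87, 91, 95]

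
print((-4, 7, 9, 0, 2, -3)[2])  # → 9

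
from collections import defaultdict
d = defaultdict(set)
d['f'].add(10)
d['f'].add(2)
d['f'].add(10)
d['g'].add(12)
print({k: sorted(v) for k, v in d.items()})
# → {'f': [2, 10], 'g': [12]}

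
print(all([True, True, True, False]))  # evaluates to False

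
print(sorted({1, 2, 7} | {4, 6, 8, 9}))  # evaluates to [1, 2, 4, 6, 7, 8, 9]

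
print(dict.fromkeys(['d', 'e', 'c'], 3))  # {'d': 3, 'e': 3, 'c': 3}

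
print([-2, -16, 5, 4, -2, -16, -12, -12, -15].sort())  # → None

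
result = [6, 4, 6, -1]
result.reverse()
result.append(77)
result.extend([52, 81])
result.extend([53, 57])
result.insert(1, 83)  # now [-1, 83, 6, 4, 6, 77, 52, 81, 53, 57]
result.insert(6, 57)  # [-1, 83, 6, 4, 6, 77, 57, 52, 81, 53, 57]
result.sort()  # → [-1, 4, 6, 6, 52, 53, 57, 57, 77, 81, 83]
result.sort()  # [-1, 4, 6, 6, 52, 53, 57, 57, 77, 81, 83]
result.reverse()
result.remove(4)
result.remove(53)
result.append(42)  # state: [83, 81, 77, 57, 57, 52, 6, 6, -1, 42]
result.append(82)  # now [83, 81, 77, 57, 57, 52, 6, 6, -1, 42, 82]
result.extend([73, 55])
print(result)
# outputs [83, 81, 77, 57, 57, 52, 6, 6, -1, 42, 82, 73, 55]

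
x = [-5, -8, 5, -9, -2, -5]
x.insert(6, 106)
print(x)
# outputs [-5, -8, 5, -9, -2, -5, 106]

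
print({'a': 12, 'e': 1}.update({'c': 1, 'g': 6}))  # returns None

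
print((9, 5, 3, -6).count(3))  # 1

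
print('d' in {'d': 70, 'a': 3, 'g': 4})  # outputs True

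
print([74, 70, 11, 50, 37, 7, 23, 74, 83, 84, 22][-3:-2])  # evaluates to [83]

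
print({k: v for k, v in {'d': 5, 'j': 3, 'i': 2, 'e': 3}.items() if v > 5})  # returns {}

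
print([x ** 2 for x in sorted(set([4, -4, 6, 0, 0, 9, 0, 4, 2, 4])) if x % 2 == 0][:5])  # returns [16, 0, 4, 16, 36]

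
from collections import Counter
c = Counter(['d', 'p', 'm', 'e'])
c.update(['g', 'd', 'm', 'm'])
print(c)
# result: Counter({'m': 3, 'd': 2, 'p': 1, 'e': 1, 'g': 1})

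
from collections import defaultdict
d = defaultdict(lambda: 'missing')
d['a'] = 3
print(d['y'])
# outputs missing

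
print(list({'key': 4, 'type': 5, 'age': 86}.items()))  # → [('key', 4), ('type', 5), ('age', 86)]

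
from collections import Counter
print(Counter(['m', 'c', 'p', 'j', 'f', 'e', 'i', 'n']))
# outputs Counter({'m': 1, 'c': 1, 'p': 1, 'j': 1, 'f': 1, 'e': 1, 'i': 1, 'n': 1})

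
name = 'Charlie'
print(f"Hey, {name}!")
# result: Hey, Charlie!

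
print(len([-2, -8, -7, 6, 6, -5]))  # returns 6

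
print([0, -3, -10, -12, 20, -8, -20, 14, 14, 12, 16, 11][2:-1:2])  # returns [-10, 20, -20, 14, 16]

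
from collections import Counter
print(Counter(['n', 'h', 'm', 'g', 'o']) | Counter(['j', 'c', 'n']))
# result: Counter({'n': 1, 'h': 1, 'm': 1, 'g': 1, 'o': 1, 'j': 1, 'c': 1})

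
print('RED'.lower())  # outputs red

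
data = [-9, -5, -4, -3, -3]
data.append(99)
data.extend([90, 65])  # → [-9, -5, -4, -3, -3, 99, 90, 65]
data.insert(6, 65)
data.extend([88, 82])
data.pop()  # 82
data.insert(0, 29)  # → [29, -9, -5, -4, -3, -3, 99, 65, 90, 65, 88]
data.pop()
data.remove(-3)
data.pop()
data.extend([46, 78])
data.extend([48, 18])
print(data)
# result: [29, -9, -5, -4, -3, 99, 65, 90, 46, 78, 48, 18]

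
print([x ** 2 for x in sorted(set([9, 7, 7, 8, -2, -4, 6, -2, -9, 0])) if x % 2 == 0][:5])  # [16, 4, 0, 36, 64]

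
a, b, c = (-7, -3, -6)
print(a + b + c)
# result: -16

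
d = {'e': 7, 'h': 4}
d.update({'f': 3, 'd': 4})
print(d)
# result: {'e': 7, 'h': 4, 'f': 3, 'd': 4}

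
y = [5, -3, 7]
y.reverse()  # [7, -3, 5]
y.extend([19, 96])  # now [7, -3, 5, 19, 96]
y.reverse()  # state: [96, 19, 5, -3, 7]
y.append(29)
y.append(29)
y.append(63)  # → [96, 19, 5, -3, 7, 29, 29, 63]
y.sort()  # [-3, 5, 7, 19, 29, 29, 63, 96]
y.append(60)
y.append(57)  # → [-3, 5, 7, 19, 29, 29, 63, 96, 60, 57]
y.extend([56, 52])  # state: [-3, 5, 7, 19, 29, 29, 63, 96, 60, 57, 56, 52]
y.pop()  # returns 52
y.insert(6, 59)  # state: [-3, 5, 7, 19, 29, 29, 59, 63, 96, 60, 57, 56]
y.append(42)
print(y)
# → [-3, 5, 7, 19, 29, 29, 59, 63, 96, 60, 57, 56, 42]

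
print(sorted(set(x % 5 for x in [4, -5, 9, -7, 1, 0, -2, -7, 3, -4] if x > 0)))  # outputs [1, 3, 4]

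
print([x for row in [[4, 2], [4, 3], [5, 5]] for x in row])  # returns [4, 2, 4, 3, 5, 5]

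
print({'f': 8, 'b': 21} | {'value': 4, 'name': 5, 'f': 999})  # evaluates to {'f': 999, 'b': 21, 'value': 4, 'name': 5}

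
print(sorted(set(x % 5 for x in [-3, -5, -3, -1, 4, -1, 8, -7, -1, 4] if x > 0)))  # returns [3, 4]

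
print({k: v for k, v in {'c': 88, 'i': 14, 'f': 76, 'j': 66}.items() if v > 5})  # {'c': 88, 'i': 14, 'f': 76, 'j': 66}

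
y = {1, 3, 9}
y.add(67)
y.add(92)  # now {1, 3, 9, 67, 92}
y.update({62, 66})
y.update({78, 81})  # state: {1, 3, 9, 62, 66, 67, 78, 81, 92}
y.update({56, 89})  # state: {1, 3, 9, 56, 62, 66, 67, 78, 81, 89, 92}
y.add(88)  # {1, 3, 9, 56, 62, 66, 67, 78, 81, 88, 89, 92}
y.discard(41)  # {1, 3, 9, 56, 62, 66, 67, 78, 81, 88, 89, 92}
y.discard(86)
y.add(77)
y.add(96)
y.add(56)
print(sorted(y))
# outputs [1, 3, 9, 56, 62, 66, 67, 77, 78, 81, 88, 89, 92, 96]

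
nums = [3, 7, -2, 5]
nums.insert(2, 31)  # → [3, 7, 31, -2, 5]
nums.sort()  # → [-2, 3, 5, 7, 31]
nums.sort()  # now [-2, 3, 5, 7, 31]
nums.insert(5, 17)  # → [-2, 3, 5, 7, 31, 17]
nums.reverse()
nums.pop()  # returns -2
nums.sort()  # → [3, 5, 7, 17, 31]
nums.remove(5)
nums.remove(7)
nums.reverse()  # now [31, 17, 3]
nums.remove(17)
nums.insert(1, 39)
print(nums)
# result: [31, 39, 3]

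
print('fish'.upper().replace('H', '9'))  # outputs FIS9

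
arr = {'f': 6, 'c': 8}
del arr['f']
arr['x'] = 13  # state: {'c': 8, 'x': 13}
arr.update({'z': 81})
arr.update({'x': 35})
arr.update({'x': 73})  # {'c': 8, 'x': 73, 'z': 81}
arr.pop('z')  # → 81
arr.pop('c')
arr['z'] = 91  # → {'x': 73, 'z': 91}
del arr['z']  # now {'x': 73}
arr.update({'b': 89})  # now {'x': 73, 'b': 89}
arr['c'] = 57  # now {'x': 73, 'b': 89, 'c': 57}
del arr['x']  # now {'b': 89, 'c': 57}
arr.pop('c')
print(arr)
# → {'b': 89}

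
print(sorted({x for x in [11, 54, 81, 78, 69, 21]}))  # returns [11, 21, 54, 69, 78, 81]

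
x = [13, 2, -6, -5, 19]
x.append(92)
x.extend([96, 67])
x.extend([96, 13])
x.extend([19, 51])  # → [13, 2, -6, -5, 19, 92, 96, 67, 96, 13, 19, 51]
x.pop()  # 51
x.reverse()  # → [19, 13, 96, 67, 96, 92, 19, -5, -6, 2, 13]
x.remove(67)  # [19, 13, 96, 96, 92, 19, -5, -6, 2, 13]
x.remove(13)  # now [19, 96, 96, 92, 19, -5, -6, 2, 13]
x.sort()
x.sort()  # [-6, -5, 2, 13, 19, 19, 92, 96, 96]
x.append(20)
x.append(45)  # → [-6, -5, 2, 13, 19, 19, 92, 96, 96, 20, 45]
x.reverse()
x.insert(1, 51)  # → [45, 51, 20, 96, 96, 92, 19, 19, 13, 2, -5, -6]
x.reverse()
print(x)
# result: [-6, -5, 2, 13, 19, 19, 92, 96, 96, 20, 51, 45]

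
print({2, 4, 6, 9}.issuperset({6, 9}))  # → True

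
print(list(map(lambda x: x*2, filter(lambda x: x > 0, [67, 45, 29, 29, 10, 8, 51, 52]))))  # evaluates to [134, 90, 58, 58, 20, 16, 102, 104]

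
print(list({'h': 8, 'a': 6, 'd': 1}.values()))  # [8, 6, 1]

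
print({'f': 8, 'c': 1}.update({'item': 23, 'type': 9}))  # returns None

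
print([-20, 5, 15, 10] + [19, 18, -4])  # [-20, 5, 15, 10, 19, 18, -4]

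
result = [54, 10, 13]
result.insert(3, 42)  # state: [54, 10, 13, 42]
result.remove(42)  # [54, 10, 13]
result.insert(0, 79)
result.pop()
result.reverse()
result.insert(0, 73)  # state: [73, 10, 54, 79]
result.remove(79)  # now [73, 10, 54]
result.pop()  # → 54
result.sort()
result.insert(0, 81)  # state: [81, 10, 73]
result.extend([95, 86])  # [81, 10, 73, 95, 86]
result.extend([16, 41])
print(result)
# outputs [81, 10, 73, 95, 86, 16, 41]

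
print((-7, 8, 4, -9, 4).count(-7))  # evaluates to 1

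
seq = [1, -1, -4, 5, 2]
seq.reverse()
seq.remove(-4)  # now [2, 5, -1, 1]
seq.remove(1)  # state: [2, 5, -1]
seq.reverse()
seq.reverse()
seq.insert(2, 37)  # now [2, 5, 37, -1]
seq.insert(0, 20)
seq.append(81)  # [20, 2, 5, 37, -1, 81]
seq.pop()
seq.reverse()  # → [-1, 37, 5, 2, 20]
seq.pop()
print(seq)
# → [-1, 37, 5, 2]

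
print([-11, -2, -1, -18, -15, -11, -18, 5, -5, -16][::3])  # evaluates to [-11, -18, -18, -16]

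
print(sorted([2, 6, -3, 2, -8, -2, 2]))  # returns [-8, -3, -2, 2, 2, 2, 6]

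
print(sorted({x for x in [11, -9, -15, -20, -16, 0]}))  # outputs [-20, -16, -15, -9, 0, 11]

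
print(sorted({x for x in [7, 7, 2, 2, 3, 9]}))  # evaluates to [2, 3, 7, 9]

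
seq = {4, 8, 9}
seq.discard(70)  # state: {4, 8, 9}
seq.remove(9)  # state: {4, 8}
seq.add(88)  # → {4, 8, 88}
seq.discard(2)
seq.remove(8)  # {4, 88}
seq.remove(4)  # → {88}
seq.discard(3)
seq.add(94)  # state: {88, 94}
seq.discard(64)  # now {88, 94}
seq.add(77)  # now {77, 88, 94}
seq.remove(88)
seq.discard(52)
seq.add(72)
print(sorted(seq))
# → [72, 77, 94]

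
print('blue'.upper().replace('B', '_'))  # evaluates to _LUE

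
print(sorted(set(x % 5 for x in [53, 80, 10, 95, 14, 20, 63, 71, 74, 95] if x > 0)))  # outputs [0, 1, 3, 4]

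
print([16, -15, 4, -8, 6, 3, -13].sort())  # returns None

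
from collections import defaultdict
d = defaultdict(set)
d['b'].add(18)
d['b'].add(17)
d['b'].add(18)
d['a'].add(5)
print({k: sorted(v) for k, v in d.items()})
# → {'b': [17, 18], 'a': [5]}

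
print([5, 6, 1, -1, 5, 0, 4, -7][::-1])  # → [-7, 4, 0, 5, -1, 1, 6, 5]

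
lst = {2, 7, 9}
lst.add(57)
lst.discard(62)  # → {2, 7, 9, 57}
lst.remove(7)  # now {2, 9, 57}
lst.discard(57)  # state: {2, 9}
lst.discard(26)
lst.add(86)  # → {2, 9, 86}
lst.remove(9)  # {2, 86}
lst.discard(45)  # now {2, 86}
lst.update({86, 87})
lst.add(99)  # {2, 86, 87, 99}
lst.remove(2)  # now {86, 87, 99}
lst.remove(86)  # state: {87, 99}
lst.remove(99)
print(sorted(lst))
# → [87]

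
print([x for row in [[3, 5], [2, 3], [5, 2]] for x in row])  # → [3, 5, 2, 3, 5, 2]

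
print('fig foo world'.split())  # ['fig', 'foo', 'world']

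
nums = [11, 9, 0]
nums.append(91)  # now [11, 9, 0, 91]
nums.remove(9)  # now [11, 0, 91]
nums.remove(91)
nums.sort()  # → [0, 11]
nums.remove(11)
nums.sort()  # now [0]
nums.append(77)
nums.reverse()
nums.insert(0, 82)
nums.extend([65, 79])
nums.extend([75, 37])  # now [82, 77, 0, 65, 79, 75, 37]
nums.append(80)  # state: [82, 77, 0, 65, 79, 75, 37, 80]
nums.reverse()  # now [80, 37, 75, 79, 65, 0, 77, 82]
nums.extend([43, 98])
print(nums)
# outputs [80, 37, 75, 79, 65, 0, 77, 82, 43, 98]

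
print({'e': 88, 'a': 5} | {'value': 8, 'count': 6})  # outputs {'e': 88, 'a': 5, 'value': 8, 'count': 6}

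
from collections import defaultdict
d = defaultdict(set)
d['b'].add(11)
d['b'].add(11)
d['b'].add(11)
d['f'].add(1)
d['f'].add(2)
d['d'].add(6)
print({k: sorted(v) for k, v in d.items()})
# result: {'b': [11], 'f': [1, 2], 'd': [6]}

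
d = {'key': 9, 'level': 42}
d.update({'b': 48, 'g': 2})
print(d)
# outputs {'key': 9, 'level': 42, 'b': 48, 'g': 2}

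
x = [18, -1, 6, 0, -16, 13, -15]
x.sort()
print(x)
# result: [-16, -15, -1, 0, 6, 13, 18]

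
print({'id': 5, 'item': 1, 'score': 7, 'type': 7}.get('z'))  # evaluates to None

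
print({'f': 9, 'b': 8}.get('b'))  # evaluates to 8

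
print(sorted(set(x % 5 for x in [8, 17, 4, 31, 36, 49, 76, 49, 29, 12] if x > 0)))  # [1, 2, 3, 4]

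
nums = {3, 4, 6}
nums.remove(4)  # {3, 6}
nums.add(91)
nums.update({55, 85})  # {3, 6, 55, 85, 91}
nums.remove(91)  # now {3, 6, 55, 85}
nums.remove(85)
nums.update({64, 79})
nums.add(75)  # {3, 6, 55, 64, 75, 79}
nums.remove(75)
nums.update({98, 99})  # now {3, 6, 55, 64, 79, 98, 99}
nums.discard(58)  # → {3, 6, 55, 64, 79, 98, 99}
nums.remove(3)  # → {6, 55, 64, 79, 98, 99}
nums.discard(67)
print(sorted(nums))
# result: [6, 55, 64, 79, 98, 99]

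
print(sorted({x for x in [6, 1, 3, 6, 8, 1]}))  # [1, 3, 6, 8]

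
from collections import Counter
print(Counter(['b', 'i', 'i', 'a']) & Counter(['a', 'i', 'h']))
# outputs Counter({'i': 1, 'a': 1})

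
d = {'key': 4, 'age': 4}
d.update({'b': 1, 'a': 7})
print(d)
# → {'key': 4, 'age': 4, 'b': 1, 'a': 7}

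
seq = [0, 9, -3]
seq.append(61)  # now [0, 9, -3, 61]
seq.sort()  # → [-3, 0, 9, 61]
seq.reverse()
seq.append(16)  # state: [61, 9, 0, -3, 16]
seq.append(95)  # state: [61, 9, 0, -3, 16, 95]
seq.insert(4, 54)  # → [61, 9, 0, -3, 54, 16, 95]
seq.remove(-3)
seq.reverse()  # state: [95, 16, 54, 0, 9, 61]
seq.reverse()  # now [61, 9, 0, 54, 16, 95]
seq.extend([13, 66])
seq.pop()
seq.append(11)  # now [61, 9, 0, 54, 16, 95, 13, 11]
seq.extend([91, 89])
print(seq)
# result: [61, 9, 0, 54, 16, 95, 13, 11, 91, 89]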